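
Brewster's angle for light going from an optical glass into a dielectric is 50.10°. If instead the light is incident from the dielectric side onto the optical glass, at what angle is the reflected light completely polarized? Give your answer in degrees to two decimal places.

θ_B' ≈ 39.90°

tan θ_B' = n₁/n₂ = 1/tan θ_B, so θ_B' = 90° − θ_B.
θ_B' = 90° − 50.10° = 39.90°.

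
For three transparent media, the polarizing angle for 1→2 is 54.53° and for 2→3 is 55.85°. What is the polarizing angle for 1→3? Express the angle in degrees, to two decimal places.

θ_B ≈ 64.21°

tan θ_B(1→2) = n₂/n₁ = tan 54.53° = 1.4035.
tan θ_B(2→3) = n₃/n₂ = tan 55.85° = 1.4742.
n₃/n₁ = 2.0691. Then tan θ_B(1→3) = n₃/n₁, so θ_B(1→3) = arctan(2.0691) = 64.21°.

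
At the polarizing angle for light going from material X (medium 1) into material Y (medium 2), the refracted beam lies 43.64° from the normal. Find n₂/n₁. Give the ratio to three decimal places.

n₂/n₁ ≈ 1.049

At Brewster incidence θ_B = 90° − θ_t = 90° − 43.64° = 46.36°.
tan θ_B = n₂/n₁, so n₂/n₁ = tan 46.36° = 1.049.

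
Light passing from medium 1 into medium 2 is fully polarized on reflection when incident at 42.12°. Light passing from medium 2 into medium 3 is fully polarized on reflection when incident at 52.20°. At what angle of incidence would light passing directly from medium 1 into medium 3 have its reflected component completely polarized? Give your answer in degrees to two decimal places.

n₂/n₁ = tan 42.12° = 0.9042 and n₃/n₂ = tan 52.20° = 1.2892.
Multiplying, n₃/n₁ = 0.9042 × 1.2892 = 1.1657, and θ_B(1→3) = arctan 1.1657 = 49.38°.

θ_B ≈ 49.38°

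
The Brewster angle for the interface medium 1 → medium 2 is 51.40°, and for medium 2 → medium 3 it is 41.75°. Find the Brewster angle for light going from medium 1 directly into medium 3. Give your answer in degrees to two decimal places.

θ_B ≈ 48.19°

n₂/n₁ = tan 51.40° = 1.2527 and n₃/n₂ = tan 41.75° = 0.8925.
Multiplying, n₃/n₁ = 1.2527 × 0.8925 = 1.1181, and θ_B(1→3) = arctan 1.1181 = 48.19°.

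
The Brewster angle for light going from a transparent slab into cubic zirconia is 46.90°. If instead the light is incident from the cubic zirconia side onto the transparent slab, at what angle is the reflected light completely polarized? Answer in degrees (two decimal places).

Reversing the direction swaps n₁ and n₂, so tan θ_B' = 1/tan θ_B and θ_B' = 90° − θ_B.
Hence θ_B' = 90° − 46.90° = 43.10°.

θ_B' ≈ 43.10°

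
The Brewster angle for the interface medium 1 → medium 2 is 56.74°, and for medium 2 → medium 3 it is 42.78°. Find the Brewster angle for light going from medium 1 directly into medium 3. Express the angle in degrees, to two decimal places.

tan θ_B(1→2) = n₂/n₁ = tan 56.74° = 1.5247.
tan θ_B(2→3) = n₃/n₂ = tan 42.78° = 0.9254.
n₃/n₁ = 1.4109. Then tan θ_B(1→3) = n₃/n₁, so θ_B(1→3) = arctan(1.4109) = 54.67°.

θ_B ≈ 54.67°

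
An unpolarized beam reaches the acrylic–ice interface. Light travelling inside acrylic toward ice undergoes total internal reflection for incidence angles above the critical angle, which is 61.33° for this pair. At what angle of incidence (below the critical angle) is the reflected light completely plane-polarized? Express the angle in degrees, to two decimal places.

θ_B ≈ 41.26°

n₂/n₁ = sin θ_c = sin 61.33° = 0.8774.
tan θ_B equals the same ratio, so θ_B = arctan(0.8774) = 41.26°.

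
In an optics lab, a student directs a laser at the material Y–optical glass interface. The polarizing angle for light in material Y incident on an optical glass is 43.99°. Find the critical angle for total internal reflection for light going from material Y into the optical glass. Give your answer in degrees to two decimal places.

From Brewster, n₂/n₁ = tan θ_B = tan 43.99° = 0.9654.
Then sin θ_c = n₂/n₁ = 0.9654, so θ_c = arcsin 0.9654 = 74.87°.

θ_c ≈ 74.87°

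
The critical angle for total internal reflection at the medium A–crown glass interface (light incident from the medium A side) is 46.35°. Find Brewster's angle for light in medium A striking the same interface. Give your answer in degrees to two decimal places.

θ_B ≈ 35.89°

At the critical angle sin θ_c = n₂/n₁, giving n₂/n₁ = sin 46.35° = 0.7236.
Then tan θ_B = n₂/n₁ = 0.7236, so θ_B = arctan 0.7236 = 35.89°.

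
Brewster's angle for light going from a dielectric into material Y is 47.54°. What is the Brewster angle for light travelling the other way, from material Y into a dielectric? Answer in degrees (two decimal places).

tan θ_B' = n₁/n₂ = 1/tan θ_B, so θ_B' = 90° − θ_B.
θ_B' = 90° − 47.54° = 42.46°.

θ_B' ≈ 42.46°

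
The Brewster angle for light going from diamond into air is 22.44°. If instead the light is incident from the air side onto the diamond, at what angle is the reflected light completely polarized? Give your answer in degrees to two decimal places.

θ_B' ≈ 67.56°

Reversing the direction swaps n₁ and n₂, so tan θ_B' = 1/tan θ_B and θ_B' = 90° − θ_B.
Hence θ_B' = 90° − 22.44° = 67.56°.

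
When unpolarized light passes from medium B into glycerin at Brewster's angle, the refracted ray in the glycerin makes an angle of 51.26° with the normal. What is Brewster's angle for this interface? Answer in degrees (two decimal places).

Since the reflected and refracted rays are at right angles at the polarizing angle, θ_B + θ_t = 90°.
θ_B = 90° − 51.26° = 38.74°.

θ_B ≈ 38.74°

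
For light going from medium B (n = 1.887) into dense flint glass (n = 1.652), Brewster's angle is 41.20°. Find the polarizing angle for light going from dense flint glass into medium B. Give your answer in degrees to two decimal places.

tan θ_B' = n₁/n₂ = 1/tan θ_B, so θ_B' = 90° − θ_B.
θ_B' = 90° − 41.20° = 48.80°.

θ_B' ≈ 48.80°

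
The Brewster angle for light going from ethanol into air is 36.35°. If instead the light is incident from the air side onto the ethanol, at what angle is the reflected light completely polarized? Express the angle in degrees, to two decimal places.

tan θ_B' = n₁/n₂ = 1/tan θ_B, so θ_B' = 90° − θ_B.
θ_B' = 90° − 36.35° = 53.65°.

θ_B' ≈ 53.65°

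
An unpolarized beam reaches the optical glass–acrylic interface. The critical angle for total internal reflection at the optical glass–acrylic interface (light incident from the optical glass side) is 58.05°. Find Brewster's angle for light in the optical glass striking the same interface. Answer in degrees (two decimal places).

n₂/n₁ = sin θ_c = sin 58.05° = 0.8485.
tan θ_B equals the same ratio, so θ_B = arctan(0.8485) = 40.31°.

θ_B ≈ 40.31°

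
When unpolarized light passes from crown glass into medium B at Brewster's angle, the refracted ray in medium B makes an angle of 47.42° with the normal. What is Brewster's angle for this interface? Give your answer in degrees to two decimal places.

At Brewster's angle the reflected and refracted rays are perpendicular, so θ_B + θ_t = 90°.
So θ_B = 90° − θ_t = 90° − 47.42° = 42.58°.

θ_B ≈ 42.58°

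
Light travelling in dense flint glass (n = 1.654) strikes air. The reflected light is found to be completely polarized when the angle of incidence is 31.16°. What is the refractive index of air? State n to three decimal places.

Brewster's law: tan θ_B = n₂/n₁ (light incident in dense flint glass, refracted into air).
n₂ = n₁ tan θ_B = 1.654 × tan 31.16° = 1.000.

n ≈ 1.000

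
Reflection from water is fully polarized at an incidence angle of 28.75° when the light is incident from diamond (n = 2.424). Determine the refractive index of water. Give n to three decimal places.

Full polarization of the reflected beam means tan θ_B = n₂/n₁, where n₁ is the incident medium (diamond).
n₂ = n₁ tan θ_B = 2.424 × tan 28.75° = 1.330.

n ≈ 1.330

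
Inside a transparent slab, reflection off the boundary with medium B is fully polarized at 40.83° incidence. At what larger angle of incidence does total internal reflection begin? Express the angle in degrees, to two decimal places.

θ_c ≈ 59.78°

tan θ_B = n₂/n₁ = tan 40.83° = 0.8641.
Total internal reflection: sin θ_c = n₂/n₁ = 0.8641.
θ_c = arcsin(0.8641) = 59.78°.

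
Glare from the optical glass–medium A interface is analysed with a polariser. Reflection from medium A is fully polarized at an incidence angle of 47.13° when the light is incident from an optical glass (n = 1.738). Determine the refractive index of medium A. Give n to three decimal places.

Full polarization of the reflected beam means tan θ_B = n₂/n₁, where n₁ is the incident medium (an optical glass).
n₂ = n₁ tan θ_B = 1.738 × tan 47.13° = 1.872.

n ≈ 1.872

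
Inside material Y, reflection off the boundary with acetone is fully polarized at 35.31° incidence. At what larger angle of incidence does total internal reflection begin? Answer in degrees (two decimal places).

tan θ_B = n₂/n₁ = tan 35.31° = 0.7083.
Total internal reflection: sin θ_c = n₂/n₁ = 0.7083.
θ_c = arcsin(0.7083) = 45.10°.

θ_c ≈ 45.10°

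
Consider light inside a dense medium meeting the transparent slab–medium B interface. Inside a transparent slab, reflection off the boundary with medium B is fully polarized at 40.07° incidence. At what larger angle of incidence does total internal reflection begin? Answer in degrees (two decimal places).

θ_c ≈ 57.27°

n₂/n₁ = tan 40.07° = 0.8412; the critical angle satisfies sin θ_c = n₂/n₁.
θ_c = arcsin(0.8412) = 57.27°.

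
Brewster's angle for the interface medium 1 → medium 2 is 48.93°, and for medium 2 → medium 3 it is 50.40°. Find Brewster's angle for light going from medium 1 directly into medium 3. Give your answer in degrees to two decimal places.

θ_B ≈ 54.21°

n₂/n₁ = tan 48.93° = 1.1475 and n₃/n₂ = tan 50.40° = 1.2088.
n₃/n₁ = 1.3871. Then tan θ_B(1→3) = n₃/n₁, so θ_B(1→3) = arctan(1.3871) = 54.21°.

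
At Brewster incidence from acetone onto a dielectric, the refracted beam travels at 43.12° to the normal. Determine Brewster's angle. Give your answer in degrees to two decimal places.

θ_B ≈ 46.88°

Brewster's condition makes the reflected and refracted beams perpendicular: θ_B + θ_t = 90°.
So θ_B = 90° − θ_t = 90° − 43.12° = 46.88°.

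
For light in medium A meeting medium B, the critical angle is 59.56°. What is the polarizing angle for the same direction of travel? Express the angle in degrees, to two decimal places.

θ_B ≈ 40.77°

At the critical angle sin θ_c = n₂/n₁, giving n₂/n₁ = sin 59.56° = 0.8622.
Then tan θ_B = n₂/n₁ = 0.8622, so θ_B = arctan 0.8622 = 40.77°.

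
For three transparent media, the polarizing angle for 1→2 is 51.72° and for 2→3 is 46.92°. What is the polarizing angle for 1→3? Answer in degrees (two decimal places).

Each Brewster angle gives a ratio: n₂/n₁ = tan 51.72° = 1.2671, n₃/n₂ = tan 46.92° = 1.0694.
n₃/n₁ = 1.3550. Then tan θ_B(1→3) = n₃/n₁, so θ_B(1→3) = arctan(1.3550) = 53.57°.

θ_B ≈ 53.57°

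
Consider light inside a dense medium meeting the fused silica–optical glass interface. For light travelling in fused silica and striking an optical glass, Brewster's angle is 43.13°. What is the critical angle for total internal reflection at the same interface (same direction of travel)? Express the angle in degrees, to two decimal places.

θ_c ≈ 69.52°

n₂/n₁ = tan 43.13° = 0.9368; the critical angle satisfies sin θ_c = n₂/n₁.
θ_c = arcsin(0.9368) = 69.52°.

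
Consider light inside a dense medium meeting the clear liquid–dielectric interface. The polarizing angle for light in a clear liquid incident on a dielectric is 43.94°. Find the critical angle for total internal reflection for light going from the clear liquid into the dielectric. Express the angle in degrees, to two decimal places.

θ_c ≈ 74.51°

n₂/n₁ = tan 43.94° = 0.9637; the critical angle satisfies sin θ_c = n₂/n₁.
θ_c = arcsin(0.9637) = 74.51°.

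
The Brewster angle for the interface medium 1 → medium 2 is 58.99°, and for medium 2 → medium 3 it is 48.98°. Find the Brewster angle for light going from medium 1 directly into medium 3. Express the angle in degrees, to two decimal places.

θ_B ≈ 62.40°

n₂/n₁ = tan 58.99° = 1.6636 and n₃/n₂ = tan 48.98° = 1.1496.
Multiplying, n₃/n₁ = 1.6636 × 1.1496 = 1.9124, and θ_B(1→3) = arctan 1.9124 = 62.40°.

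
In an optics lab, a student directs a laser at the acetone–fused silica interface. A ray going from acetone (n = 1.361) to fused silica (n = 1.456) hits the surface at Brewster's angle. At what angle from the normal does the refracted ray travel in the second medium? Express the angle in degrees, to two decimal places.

First find Brewster's angle: tan θ_B = 1.456/1.361 = 1.0698, giving θ_B = 46.93°.
At Brewster's angle the reflected and refracted rays are perpendicular, so θ_t = 90° − θ_B = 90° − 46.93° = 43.07°.

θ_t ≈ 43.07°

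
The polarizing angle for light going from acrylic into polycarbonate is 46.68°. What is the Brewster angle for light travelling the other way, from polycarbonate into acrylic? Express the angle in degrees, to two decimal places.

tan θ_B' = n₁/n₂ = 1/tan θ_B, so θ_B' = 90° − θ_B.
θ_B' = 90° − 46.68° = 43.32°.

θ_B' ≈ 43.32°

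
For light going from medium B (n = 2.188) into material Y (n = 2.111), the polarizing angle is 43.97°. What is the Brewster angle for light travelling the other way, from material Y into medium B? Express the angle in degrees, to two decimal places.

θ_B' ≈ 46.03°

tan θ_B' = n₁/n₂ = 1/tan θ_B, so θ_B' = 90° − θ_B.
θ_B' = 90° − 43.97° = 46.03°.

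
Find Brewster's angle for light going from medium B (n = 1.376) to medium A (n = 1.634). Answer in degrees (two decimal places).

θ_B ≈ 49.90°

Brewster's condition: tan θ_B = n₂/n₁ = 1.634/1.376 = 1.1875.
So θ_B = arctan 1.1875 = 49.90°.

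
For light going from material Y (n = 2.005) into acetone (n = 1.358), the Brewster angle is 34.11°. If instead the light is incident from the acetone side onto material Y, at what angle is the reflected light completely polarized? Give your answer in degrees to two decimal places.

tan θ_B' = n₁/n₂ = 1/tan θ_B, so θ_B' = 90° − θ_B.
θ_B' = 90° − 34.11° = 55.89°.

θ_B' ≈ 55.89°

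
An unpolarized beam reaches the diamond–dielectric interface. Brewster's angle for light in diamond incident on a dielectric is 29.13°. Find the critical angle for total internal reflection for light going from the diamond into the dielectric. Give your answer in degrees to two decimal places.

θ_c ≈ 33.87°

From Brewster, n₂/n₁ = tan θ_B = tan 29.13° = 0.5573.
Then sin θ_c = n₂/n₁ = 0.5573, so θ_c = arcsin 0.5573 = 33.87°.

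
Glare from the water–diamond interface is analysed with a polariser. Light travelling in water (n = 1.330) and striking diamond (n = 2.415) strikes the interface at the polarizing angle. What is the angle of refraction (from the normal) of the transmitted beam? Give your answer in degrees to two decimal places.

θ_B = arctan(n₂/n₁) = arctan(2.415/1.330) = 61.16°.
Since θ_B + θ_t = 90° at Brewster incidence, θ_t = 90° − 61.16° = 28.84°.

θ_t ≈ 28.84°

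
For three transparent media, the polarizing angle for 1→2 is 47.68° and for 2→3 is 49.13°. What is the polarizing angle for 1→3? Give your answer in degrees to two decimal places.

Each Brewster angle gives a ratio: n₂/n₁ = tan 47.68° = 1.0982, n₃/n₂ = tan 49.13° = 1.1557.
n₃/n₁ = 1.2692. Then tan θ_B(1→3) = n₃/n₁, so θ_B(1→3) = arctan(1.2692) = 51.76°.

θ_B ≈ 51.76°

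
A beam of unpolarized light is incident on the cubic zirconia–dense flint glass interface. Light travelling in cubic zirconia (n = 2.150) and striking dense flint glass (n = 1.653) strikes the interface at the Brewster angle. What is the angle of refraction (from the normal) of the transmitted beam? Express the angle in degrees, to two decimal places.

tan θ_B = n₂/n₁ = 1.653/2.150 = 0.7688, so θ_B = 37.55°.
At Brewster's angle the reflected and refracted rays are perpendicular, so θ_t = 90° − θ_B = 90° − 37.55° = 52.45°.

θ_t ≈ 52.45°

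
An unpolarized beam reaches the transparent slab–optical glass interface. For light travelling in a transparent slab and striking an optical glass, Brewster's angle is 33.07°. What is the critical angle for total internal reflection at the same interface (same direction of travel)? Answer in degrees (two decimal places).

θ_c ≈ 40.63°

n₂/n₁ = tan 33.07° = 0.6511; the critical angle satisfies sin θ_c = n₂/n₁.
θ_c = arcsin(0.6511) = 40.63°.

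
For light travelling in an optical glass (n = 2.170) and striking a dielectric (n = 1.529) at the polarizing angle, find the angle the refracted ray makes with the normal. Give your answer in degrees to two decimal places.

First find Brewster's angle: tan θ_B = 1.529/2.170 = 0.7046, giving θ_B = 35.17°.
At Brewster's angle the reflected and refracted rays are perpendicular, so θ_t = 90° − θ_B = 90° − 35.17° = 54.83°.

θ_t ≈ 54.83°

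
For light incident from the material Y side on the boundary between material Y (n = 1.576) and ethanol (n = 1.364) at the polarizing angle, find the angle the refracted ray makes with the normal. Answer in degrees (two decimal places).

θ_B = arctan(n₂/n₁) = arctan(1.364/1.576) = 40.88°.
Since θ_B + θ_t = 90° at Brewster incidence, θ_t = 90° − 40.88° = 49.12°.

θ_t ≈ 49.12°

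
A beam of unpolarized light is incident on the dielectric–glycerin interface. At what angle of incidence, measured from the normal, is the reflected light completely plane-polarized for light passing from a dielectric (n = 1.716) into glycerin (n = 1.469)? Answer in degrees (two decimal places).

At Brewster's angle the reflected and refracted rays are perpendicular, which with Snell's law gives tan θ_B = n₂/n₁.
tan θ_B = n₂/n₁ = 1.469/1.716 = 0.8561.
So θ_B = arctan 0.8561 = 40.57°.

θ_B ≈ 40.57°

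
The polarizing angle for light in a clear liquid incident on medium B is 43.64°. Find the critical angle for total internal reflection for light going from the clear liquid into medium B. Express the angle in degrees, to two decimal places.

n₂/n₁ = tan 43.64° = 0.9536; the critical angle satisfies sin θ_c = n₂/n₁.
θ_c = arcsin(0.9536) = 72.48°.

θ_c ≈ 72.48°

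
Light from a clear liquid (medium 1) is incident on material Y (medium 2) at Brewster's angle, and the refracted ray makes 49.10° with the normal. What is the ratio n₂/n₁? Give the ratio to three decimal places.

n₂/n₁ ≈ 0.866

θ_B + θ_t = 90°, so θ_B = 90° − 49.10° = 40.90°.
Then n₂/n₁ = tan θ_B = tan 40.90° = 0.866.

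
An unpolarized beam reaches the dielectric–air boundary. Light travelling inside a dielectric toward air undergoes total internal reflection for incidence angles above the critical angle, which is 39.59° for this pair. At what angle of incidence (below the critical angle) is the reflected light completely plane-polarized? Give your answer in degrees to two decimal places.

sin θ_c = n₂/n₁, so n₂/n₁ = sin 39.59° = 0.6373.
Brewster: tan θ_B = n₂/n₁ = 0.6373.
θ_B = arctan(0.6373) = 32.51°.

θ_B ≈ 32.51°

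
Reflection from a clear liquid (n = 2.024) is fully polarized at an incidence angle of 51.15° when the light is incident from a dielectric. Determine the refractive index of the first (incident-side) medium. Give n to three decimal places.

At Brewster's angle, tan θ_B = n₂/n₁ with n₁ on the incident side (a dielectric) and n₂ on the transmitted side (a clear liquid).
n₁ = n₂ / tan θ_B = 2.024 / tan 51.15° = 1.630.

n ≈ 1.630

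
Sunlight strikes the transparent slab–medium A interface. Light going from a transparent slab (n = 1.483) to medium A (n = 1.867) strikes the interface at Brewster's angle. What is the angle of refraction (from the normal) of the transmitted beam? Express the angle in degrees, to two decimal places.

θ_B = arctan(n₂/n₁) = arctan(1.867/1.483) = 51.54°.
At Brewster's angle the reflected and refracted rays are perpendicular, so θ_t = 90° − θ_B = 90° − 51.54° = 38.46°.

θ_t ≈ 38.46°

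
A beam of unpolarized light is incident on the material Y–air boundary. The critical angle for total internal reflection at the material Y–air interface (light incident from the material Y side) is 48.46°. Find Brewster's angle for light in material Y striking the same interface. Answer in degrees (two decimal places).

sin θ_c = n₂/n₁, so n₂/n₁ = sin 48.46° = 0.7485.
Brewster: tan θ_B = n₂/n₁ = 0.7485.
θ_B = arctan(0.7485) = 36.81°.

θ_B ≈ 36.81°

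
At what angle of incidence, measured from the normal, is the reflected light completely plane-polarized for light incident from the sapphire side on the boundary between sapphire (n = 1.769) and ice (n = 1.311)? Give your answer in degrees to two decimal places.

tan θ_B = n₂/n₁ = 1.311/1.769 = 0.7411.
θ_B = arctan(0.7411) = 36.54°.

θ_B ≈ 36.54°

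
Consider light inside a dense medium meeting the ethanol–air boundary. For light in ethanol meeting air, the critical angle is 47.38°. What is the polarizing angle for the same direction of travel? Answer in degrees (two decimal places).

θ_B ≈ 36.35°

At the critical angle sin θ_c = n₂/n₁, giving n₂/n₁ = sin 47.38° = 0.7359.
Then tan θ_B = n₂/n₁ = 0.7359, so θ_B = arctan 0.7359 = 36.35°.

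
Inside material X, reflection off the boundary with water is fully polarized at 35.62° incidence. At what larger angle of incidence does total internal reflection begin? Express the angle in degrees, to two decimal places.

tan θ_B = n₂/n₁ = tan 35.62° = 0.7165.
Total internal reflection: sin θ_c = n₂/n₁ = 0.7165.
θ_c = arcsin(0.7165) = 45.76°.

θ_c ≈ 45.76°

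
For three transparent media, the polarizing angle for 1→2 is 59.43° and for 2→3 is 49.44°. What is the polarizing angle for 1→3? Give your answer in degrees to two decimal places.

θ_B ≈ 63.18°

tan θ_B(1→2) = n₂/n₁ = tan 59.43° = 1.6929.
tan θ_B(2→3) = n₃/n₂ = tan 49.44° = 1.1684.
So n₃/n₁ = (n₂/n₁)(n₃/n₂) = 1.6929 × 1.1684 = 1.9780.
θ_B(1→3) = arctan(1.9780) = 63.18°.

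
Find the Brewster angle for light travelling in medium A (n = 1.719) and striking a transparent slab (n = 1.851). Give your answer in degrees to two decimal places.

tan θ_B = n₂/n₁ = 1.851/1.719 = 1.0768.
θ_B = arctan(1.0768) = 47.12°.

θ_B ≈ 47.12°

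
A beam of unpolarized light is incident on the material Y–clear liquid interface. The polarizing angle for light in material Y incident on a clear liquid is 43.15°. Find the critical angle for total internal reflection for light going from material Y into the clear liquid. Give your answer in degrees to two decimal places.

n₂/n₁ = tan 43.15° = 0.9374; the critical angle satisfies sin θ_c = n₂/n₁.
θ_c = arcsin(0.9374) = 69.62°.

θ_c ≈ 69.62°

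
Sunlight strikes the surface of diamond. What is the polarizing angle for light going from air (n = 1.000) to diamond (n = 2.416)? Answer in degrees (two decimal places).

Brewster's condition: tan θ_B = n₂/n₁ = 2.416/1.000 = 2.4160.
So θ_B = arctan 2.4160 = 67.51°.

θ_B ≈ 67.51°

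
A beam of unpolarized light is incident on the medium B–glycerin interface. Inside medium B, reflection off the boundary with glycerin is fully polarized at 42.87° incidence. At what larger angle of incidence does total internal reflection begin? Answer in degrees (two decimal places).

θ_c ≈ 68.17°

From Brewster, n₂/n₁ = tan θ_B = tan 42.87° = 0.9283.
Then sin θ_c = n₂/n₁ = 0.9283, so θ_c = arcsin 0.9283 = 68.17°.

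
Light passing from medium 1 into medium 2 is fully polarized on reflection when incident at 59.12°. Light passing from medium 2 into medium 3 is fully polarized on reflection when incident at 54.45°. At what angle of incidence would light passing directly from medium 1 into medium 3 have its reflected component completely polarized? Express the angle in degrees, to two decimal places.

n₂/n₁ = tan 59.12° = 1.6722 and n₃/n₂ = tan 54.45° = 1.3994.
Multiplying, n₃/n₁ = 1.6722 × 1.3994 = 2.3400, and θ_B(1→3) = arctan 2.3400 = 66.86°.

θ_B ≈ 66.86°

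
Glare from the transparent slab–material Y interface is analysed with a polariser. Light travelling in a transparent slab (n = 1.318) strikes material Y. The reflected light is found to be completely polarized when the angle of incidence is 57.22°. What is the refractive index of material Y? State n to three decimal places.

At the polarizing angle, tan θ_B = n₂/n₁ with n₁ on the incident side (a transparent slab) and n₂ on the transmitted side (material Y).
n₂ = n₁ tan θ_B = 1.318 × tan 57.22° = 2.047.

n ≈ 2.047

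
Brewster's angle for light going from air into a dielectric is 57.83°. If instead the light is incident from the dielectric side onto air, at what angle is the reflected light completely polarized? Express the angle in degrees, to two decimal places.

θ_B' ≈ 32.17°

tan θ_B' = n₁/n₂ = 1/tan θ_B, so θ_B' = 90° − θ_B.
θ_B' = 90° − 57.83° = 32.17°.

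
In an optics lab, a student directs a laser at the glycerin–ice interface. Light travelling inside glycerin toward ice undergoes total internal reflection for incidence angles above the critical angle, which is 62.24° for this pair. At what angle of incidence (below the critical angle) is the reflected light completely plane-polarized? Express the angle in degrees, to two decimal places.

θ_B ≈ 41.51°

n₂/n₁ = sin θ_c = sin 62.24° = 0.8849.
tan θ_B equals the same ratio, so θ_B = arctan(0.8849) = 41.51°.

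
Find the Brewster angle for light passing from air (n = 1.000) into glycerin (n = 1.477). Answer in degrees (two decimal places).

θ_B ≈ 55.90°

Here n₂/n₁ = 1.477/1.000 = 1.4770, and Brewster's law gives tan θ_B = n₂/n₁.
So θ_B = arctan 1.4770 = 55.90°.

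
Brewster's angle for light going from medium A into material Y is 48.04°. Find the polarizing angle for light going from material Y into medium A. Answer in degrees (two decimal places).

tan θ_B' = n₁/n₂ = 1/tan θ_B, so θ_B' = 90° − θ_B.
θ_B' = 90° − 48.04° = 41.96°.

θ_B' ≈ 41.96°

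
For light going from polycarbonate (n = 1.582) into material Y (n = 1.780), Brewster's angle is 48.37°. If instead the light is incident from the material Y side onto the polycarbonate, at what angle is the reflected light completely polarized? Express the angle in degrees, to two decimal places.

θ_B' ≈ 41.63°

The two Brewster angles are complementary: θ_B' = 90° − θ_B = 90° − 48.37° = 41.63°.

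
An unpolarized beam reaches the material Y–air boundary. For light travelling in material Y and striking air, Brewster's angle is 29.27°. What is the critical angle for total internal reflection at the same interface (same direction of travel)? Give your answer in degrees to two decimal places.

θ_c ≈ 34.09°

From Brewster, n₂/n₁ = tan θ_B = tan 29.27° = 0.5605.
Then sin θ_c = n₂/n₁ = 0.5605, so θ_c = arcsin 0.5605 = 34.09°.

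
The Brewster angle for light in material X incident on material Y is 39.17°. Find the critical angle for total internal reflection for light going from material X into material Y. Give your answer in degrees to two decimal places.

θ_c ≈ 54.56°

tan θ_B = n₂/n₁ = tan 39.17° = 0.8147.
Total internal reflection: sin θ_c = n₂/n₁ = 0.8147.
θ_c = arcsin(0.8147) = 54.56°.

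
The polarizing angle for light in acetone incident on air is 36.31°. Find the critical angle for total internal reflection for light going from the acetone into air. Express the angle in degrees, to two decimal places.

θ_c ≈ 47.29°

n₂/n₁ = tan 36.31° = 0.7348; the critical angle satisfies sin θ_c = n₂/n₁.
θ_c = arcsin(0.7348) = 47.29°.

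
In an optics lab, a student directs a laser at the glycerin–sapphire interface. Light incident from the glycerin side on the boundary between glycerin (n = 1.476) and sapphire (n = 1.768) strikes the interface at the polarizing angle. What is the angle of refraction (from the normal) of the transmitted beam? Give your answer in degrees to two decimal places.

θ_t ≈ 39.86°

tan θ_B = n₂/n₁ = 1.768/1.476 = 1.1978, so θ_B = 50.14°.
Since θ_B + θ_t = 90° at Brewster incidence, θ_t = 90° − 50.14° = 39.86°.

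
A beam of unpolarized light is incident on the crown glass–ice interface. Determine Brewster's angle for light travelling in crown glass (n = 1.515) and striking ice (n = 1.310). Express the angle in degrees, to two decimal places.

Here n₂/n₁ = 1.310/1.515 = 0.8647, and Brewster's law gives tan θ_B = n₂/n₁.
θ_B = arctan(0.8647) = 40.85°.

θ_B ≈ 40.85°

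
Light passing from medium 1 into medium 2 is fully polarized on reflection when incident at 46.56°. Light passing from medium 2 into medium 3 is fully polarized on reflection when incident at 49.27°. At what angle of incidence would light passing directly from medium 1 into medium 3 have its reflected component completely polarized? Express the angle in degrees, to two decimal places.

θ_B ≈ 50.81°

Each Brewster angle gives a ratio: n₂/n₁ = tan 46.56° = 1.0560, n₃/n₂ = tan 49.27° = 1.1614.
So n₃/n₁ = (n₂/n₁)(n₃/n₂) = 1.0560 × 1.1614 = 1.2264.
θ_B(1→3) = arctan(1.2264) = 50.81°.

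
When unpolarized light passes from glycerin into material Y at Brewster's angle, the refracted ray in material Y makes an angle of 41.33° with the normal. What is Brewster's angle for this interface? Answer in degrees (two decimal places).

At Brewster's angle the reflected and refracted rays are perpendicular, so θ_B + θ_t = 90°.
So θ_B = 90° − θ_t = 90° − 41.33° = 48.67°.

θ_B ≈ 48.67°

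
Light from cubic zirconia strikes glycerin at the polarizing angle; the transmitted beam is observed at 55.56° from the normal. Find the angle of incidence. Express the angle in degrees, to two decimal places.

Since the reflected and refracted rays are at right angles at the polarizing angle, θ_B + θ_t = 90°.
θ_B = 90° − 55.56° = 34.44°.

θ_B ≈ 34.44°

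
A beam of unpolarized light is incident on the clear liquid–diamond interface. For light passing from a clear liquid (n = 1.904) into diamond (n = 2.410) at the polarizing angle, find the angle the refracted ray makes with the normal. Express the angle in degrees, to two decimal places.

First find Brewster's angle: tan θ_B = 2.410/1.904 = 1.2658, giving θ_B = 51.69°.
Since θ_B + θ_t = 90° at Brewster incidence, θ_t = 90° − 51.69° = 38.31°.

θ_t ≈ 38.31°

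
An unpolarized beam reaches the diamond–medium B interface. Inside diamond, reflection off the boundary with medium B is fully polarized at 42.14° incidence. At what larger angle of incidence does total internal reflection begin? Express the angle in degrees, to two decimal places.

θ_c ≈ 64.80°

n₂/n₁ = tan 42.14° = 0.9048; the critical angle satisfies sin θ_c = n₂/n₁.
θ_c = arcsin(0.9048) = 64.80°.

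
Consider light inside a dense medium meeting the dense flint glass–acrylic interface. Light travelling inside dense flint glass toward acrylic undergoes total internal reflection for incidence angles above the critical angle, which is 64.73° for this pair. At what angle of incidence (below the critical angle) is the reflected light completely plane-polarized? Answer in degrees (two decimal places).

θ_B ≈ 42.12°

n₂/n₁ = sin θ_c = sin 64.73° = 0.9043.
tan θ_B equals the same ratio, so θ_B = arctan(0.9043) = 42.12°.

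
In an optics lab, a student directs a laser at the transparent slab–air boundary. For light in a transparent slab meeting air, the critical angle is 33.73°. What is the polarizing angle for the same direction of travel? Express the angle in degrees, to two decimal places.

θ_B ≈ 29.04°

At the critical angle sin θ_c = n₂/n₁, giving n₂/n₁ = sin 33.73° = 0.5553.
Then tan θ_B = n₂/n₁ = 0.5553, so θ_B = arctan 0.5553 = 29.04°.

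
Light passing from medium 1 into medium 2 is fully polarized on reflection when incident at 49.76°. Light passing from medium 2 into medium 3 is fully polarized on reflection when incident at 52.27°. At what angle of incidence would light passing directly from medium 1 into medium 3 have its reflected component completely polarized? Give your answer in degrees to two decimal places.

θ_B ≈ 56.78°

Each Brewster angle gives a ratio: n₂/n₁ = tan 49.76° = 1.1817, n₃/n₂ = tan 52.27° = 1.2924.
n₃/n₁ = 1.5272. Then tan θ_B(1→3) = n₃/n₁, so θ_B(1→3) = arctan(1.5272) = 56.78°.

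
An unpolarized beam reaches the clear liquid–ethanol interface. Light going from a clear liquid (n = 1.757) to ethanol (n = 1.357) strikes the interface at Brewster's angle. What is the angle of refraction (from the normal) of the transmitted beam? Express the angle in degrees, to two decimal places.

tan θ_B = n₂/n₁ = 1.357/1.757 = 0.7723, so θ_B = 37.68°.
Since θ_B + θ_t = 90° at Brewster incidence, θ_t = 90° − 37.68° = 52.32°.

θ_t ≈ 52.32°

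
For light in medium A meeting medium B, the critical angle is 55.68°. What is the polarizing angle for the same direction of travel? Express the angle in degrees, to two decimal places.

n₂/n₁ = sin θ_c = sin 55.68° = 0.8259.
tan θ_B equals the same ratio, so θ_B = arctan(0.8259) = 39.55°.

θ_B ≈ 39.55°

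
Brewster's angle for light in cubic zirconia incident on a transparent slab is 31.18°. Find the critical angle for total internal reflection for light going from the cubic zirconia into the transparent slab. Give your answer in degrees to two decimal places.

tan θ_B = n₂/n₁ = tan 31.18° = 0.6051.
Total internal reflection: sin θ_c = n₂/n₁ = 0.6051.
θ_c = arcsin(0.6051) = 37.24°.

θ_c ≈ 37.24°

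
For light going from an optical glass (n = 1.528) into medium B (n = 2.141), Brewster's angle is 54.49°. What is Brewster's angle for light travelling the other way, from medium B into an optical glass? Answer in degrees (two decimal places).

The two Brewster angles are complementary: θ_B' = 90° − θ_B = 90° − 54.49° = 35.51°.

θ_B' ≈ 35.51°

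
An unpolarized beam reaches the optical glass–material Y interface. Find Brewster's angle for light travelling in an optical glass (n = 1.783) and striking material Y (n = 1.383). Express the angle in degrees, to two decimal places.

At Brewster's angle the reflected and refracted rays are perpendicular, which with Snell's law gives tan θ_B = n₂/n₁.
Brewster's condition: tan θ_B = n₂/n₁ = 1.383/1.783 = 0.7757.
So θ_B = arctan 0.7757 = 37.80°.

θ_B ≈ 37.80°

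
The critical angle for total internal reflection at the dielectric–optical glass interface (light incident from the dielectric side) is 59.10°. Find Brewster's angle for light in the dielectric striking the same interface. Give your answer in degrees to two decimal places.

sin θ_c = n₂/n₁, so n₂/n₁ = sin 59.10° = 0.8581.
Brewster: tan θ_B = n₂/n₁ = 0.8581.
θ_B = arctan(0.8581) = 40.63°.

θ_B ≈ 40.63°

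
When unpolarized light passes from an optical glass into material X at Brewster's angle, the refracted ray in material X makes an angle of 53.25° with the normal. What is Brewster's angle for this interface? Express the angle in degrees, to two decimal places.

At Brewster's angle the reflected and refracted rays are perpendicular, so θ_B + θ_t = 90°.
So θ_B = 90° − θ_t = 90° − 53.25° = 36.75°.

θ_B ≈ 36.75°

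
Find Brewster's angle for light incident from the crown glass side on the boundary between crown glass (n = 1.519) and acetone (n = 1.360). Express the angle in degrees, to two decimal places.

Brewster's condition: tan θ_B = n₂/n₁ = 1.360/1.519 = 0.8953. Taking the arctangent, θ_B = 41.84°.

θ_B ≈ 41.84°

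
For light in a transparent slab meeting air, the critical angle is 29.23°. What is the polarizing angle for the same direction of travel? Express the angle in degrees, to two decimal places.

θ_B ≈ 26.03°

sin θ_c = n₂/n₁, so n₂/n₁ = sin 29.23° = 0.4883.
Brewster: tan θ_B = n₂/n₁ = 0.4883.
θ_B = arctan(0.4883) = 26.03°.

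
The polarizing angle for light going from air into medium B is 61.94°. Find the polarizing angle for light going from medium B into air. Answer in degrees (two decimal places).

θ_B' ≈ 28.06°

The two Brewster angles are complementary: θ_B' = 90° − θ_B = 90° − 61.94° = 28.06°.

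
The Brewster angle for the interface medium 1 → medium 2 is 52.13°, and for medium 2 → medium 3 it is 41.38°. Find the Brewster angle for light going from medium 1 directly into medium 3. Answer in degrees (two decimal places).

θ_B ≈ 48.57°

tan θ_B(1→2) = n₂/n₁ = tan 52.13° = 1.2859.
tan θ_B(2→3) = n₃/n₂ = tan 41.38° = 0.8810.
So n₃/n₁ = (n₂/n₁)(n₃/n₂) = 1.2859 × 0.8810 = 1.1329.
θ_B(1→3) = arctan(1.1329) = 48.57°.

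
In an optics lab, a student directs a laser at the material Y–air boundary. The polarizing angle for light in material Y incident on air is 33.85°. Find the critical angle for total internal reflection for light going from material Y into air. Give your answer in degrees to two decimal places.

θ_c ≈ 42.12°

n₂/n₁ = tan 33.85° = 0.6707; the critical angle satisfies sin θ_c = n₂/n₁.
θ_c = arcsin(0.6707) = 42.12°.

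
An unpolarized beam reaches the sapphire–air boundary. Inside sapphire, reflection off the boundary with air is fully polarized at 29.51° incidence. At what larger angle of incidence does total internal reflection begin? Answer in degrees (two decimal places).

n₂/n₁ = tan 29.51° = 0.5660; the critical angle satisfies sin θ_c = n₂/n₁.
θ_c = arcsin(0.5660) = 34.47°.

θ_c ≈ 34.47°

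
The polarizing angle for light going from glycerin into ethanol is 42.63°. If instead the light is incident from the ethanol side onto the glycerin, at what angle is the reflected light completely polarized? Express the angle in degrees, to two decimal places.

tan θ_B' = n₁/n₂ = 1/tan θ_B, so θ_B' = 90° − θ_B.
θ_B' = 90° − 42.63° = 47.37°.

θ_B' ≈ 47.37°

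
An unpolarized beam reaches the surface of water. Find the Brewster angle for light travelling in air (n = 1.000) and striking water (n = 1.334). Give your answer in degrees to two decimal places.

θ_B ≈ 53.14°

Here n₂/n₁ = 1.334/1.000 = 1.3340, and Brewster's law gives tan θ_B = n₂/n₁.
So θ_B = arctan 1.3340 = 53.14°.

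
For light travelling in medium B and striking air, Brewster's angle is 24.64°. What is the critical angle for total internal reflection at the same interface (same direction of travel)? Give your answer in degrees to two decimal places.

θ_c ≈ 27.30°

From Brewster, n₂/n₁ = tan θ_B = tan 24.64° = 0.4587.
Then sin θ_c = n₂/n₁ = 0.4587, so θ_c = arcsin 0.4587 = 27.30°.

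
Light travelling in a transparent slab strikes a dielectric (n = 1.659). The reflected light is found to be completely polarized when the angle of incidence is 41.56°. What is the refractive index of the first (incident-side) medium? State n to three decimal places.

n ≈ 1.871

Full polarization of the reflected beam means tan θ_B = n₂/n₁, where n₁ is the incident medium (a transparent slab).
n₁ = n₂ / tan θ_B = 1.659 / tan 41.56° = 1.871.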